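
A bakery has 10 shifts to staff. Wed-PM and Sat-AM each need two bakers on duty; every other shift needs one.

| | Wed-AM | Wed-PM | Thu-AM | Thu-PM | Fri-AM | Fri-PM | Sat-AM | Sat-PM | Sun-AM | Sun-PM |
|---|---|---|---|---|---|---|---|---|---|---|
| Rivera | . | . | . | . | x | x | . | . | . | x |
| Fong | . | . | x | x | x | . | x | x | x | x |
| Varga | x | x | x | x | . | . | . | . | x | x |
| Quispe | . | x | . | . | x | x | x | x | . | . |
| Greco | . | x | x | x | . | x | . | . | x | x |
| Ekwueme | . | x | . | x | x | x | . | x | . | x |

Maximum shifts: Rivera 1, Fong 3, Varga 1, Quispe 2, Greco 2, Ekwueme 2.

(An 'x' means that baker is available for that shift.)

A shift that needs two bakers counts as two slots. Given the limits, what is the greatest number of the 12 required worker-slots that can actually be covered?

Total capacity across all bakers is 1+3+1+2+2+2 = 11, and 12 slots are needed, so at most 11 can be filled.
An assignment achieving 11: Wed-AM→Varga, Wed-PM→Quispe+Greco, Thu-AM→Fong, Thu-PM→Ekwueme, Fri-AM→Rivera, Fri-PM→Ekwueme, Sat-AM→Fong+Quispe, Sat-PM→Fong, Sun-AM→Greco.
Loads: Rivera 1/1, Fong 3/3, Varga 1/1, Quispe 2/2, Greco 2/2, Ekwueme 2/2.

11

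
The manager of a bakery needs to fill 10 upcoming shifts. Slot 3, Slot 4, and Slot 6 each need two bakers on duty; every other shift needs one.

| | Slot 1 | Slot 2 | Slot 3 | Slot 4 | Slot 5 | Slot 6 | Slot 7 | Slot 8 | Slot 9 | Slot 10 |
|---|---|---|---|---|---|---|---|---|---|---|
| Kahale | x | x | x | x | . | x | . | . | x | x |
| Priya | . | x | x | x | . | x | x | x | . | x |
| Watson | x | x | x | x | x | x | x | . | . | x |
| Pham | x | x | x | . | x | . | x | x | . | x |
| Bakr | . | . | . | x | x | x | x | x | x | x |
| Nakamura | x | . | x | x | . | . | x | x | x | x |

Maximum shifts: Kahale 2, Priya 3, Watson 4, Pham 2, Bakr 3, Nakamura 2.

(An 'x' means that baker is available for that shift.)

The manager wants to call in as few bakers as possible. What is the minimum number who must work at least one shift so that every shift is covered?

5

13 slots to fill and no one can take more than 4, so at least ⌈13/4⌉ = 4 bakers are needed.
Any 4 bakers together have capacity at most 4+3+3+2 = 12 < 13 slots, so 4 can never suffice.
Kahale, Priya, Watson, Pham, and Bakr alone can cover everything: Slot 1→Kahale, Slot 2→Priya, Slot 3→Watson+Pham, Slot 4→Watson+Bakr, Slot 5→Watson, Slot 6→Watson+Bakr, Slot 7→Priya, Slot 8→Priya, Slot 9→Kahale, Slot 10→Pham.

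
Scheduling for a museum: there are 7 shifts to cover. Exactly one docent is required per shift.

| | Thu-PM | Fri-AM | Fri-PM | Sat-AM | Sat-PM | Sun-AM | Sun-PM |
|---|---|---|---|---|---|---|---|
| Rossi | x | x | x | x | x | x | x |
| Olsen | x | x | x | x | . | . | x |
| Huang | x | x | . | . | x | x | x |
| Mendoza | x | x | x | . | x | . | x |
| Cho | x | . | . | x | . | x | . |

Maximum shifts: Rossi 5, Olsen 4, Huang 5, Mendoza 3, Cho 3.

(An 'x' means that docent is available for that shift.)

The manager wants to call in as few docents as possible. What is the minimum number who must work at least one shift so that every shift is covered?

7 slots to fill and no one can take more than 5, so at least ⌈7/5⌉ = 2 docents are needed.
Rossi and Olsen alone can cover everything: Thu-PM→Rossi, Fri-AM→Rossi, Fri-PM→Rossi, Sat-AM→Olsen, Sat-PM→Rossi, Sun-AM→Rossi, Sun-PM→Olsen.

2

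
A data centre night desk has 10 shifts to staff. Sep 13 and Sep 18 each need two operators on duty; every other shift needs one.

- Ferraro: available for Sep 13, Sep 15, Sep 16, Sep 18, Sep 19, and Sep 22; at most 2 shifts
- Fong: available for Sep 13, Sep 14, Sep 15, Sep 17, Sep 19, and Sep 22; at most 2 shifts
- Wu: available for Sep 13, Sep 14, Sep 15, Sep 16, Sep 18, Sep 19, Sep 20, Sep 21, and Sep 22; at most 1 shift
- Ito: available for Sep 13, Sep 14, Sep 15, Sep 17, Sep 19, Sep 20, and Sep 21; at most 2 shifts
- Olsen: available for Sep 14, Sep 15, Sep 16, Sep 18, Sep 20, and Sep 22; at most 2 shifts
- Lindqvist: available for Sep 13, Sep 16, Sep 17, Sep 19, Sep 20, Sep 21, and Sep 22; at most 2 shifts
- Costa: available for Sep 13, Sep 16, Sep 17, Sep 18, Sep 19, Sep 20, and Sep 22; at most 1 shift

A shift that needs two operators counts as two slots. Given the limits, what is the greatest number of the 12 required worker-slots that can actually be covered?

12

Total capacity across all operators is 2+2+1+2+2+2+1 = 12, and 12 slots are needed, so at most 12 can be filled.
An assignment achieving 12: Sep 13→Ito+Lindqvist, Sep 14→Fong, Sep 15→Ferraro, Sep 16→Olsen, Sep 17→Fong, Sep 18→Ferraro+Olsen, Sep 19→Lindqvist, Sep 20→Ito, Sep 21→Wu, Sep 22→Costa.
Loads: Ferraro 2/2, Fong 2/2, Wu 1/1, Ito 2/2, Olsen 2/2, Lindqvist 2/2, Costa 1/1.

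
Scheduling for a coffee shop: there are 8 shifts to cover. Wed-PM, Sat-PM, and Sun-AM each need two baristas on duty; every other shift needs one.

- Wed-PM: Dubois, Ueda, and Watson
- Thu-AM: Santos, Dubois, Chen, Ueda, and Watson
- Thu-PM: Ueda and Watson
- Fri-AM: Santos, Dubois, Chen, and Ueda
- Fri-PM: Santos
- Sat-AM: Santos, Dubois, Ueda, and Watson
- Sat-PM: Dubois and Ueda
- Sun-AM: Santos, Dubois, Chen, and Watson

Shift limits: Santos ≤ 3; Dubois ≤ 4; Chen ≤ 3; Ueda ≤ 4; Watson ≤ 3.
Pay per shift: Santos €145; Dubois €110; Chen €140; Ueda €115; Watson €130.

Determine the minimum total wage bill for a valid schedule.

Fri-PM can only be covered by Santos, so that assignment is forced.
Sat-PM can only be covered by Dubois and Ueda, so that assignment is forced.
Picking the cheapest available barista for each shift independently would cost €1280, but that ignores the shift limits.
An optimal schedule: Wed-PM→Dubois+Ueda, Thu-AM→Watson, Thu-PM→Ueda, Fri-AM→Dubois, Fri-PM→Santos, Sat-AM→Ueda, Sat-PM→Dubois+Ueda, Sun-AM→Dubois+Watson.
Total: 110 + 115 + 130 + 115 + 110 + 145 + 115 + 110 + 115 + 110 + 130 = €1305.

€1305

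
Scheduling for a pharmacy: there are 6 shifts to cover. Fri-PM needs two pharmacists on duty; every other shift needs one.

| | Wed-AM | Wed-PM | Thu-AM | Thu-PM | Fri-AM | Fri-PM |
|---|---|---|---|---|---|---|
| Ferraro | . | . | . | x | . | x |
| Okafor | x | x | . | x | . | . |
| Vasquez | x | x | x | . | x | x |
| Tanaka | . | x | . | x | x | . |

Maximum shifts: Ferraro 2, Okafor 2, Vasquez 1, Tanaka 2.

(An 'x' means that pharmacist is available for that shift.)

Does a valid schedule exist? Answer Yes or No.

No

Total capacity is 7 and 7 slots are needed, so capacity alone doesn't rule it out.
Shifts {Thu-AM, Fri-PM} need 3 worker-slots in total, but the pharmacists available for any of those shifts (Ferraro and Vasquez) can supply at most 2 among them. So no valid schedule exists.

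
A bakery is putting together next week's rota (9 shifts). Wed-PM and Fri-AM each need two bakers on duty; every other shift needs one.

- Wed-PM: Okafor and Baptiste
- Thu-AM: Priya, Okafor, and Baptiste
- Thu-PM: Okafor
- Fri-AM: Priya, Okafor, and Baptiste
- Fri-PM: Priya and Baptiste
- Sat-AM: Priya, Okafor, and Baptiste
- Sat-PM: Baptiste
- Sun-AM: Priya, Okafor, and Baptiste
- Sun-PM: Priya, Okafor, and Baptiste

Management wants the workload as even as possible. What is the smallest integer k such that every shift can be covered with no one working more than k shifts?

4

With 3 bakers and 11 worker-slots to fill, someone must work at least ⌈11/3⌉ = 4 shifts, so k ≥ 4.
k = 4 works: Wed-PM→Okafor+Baptiste, Thu-AM→Priya, Thu-PM→Okafor, Fri-AM→Priya+Okafor, Fri-PM→Priya, Sat-AM→Priya, Sat-PM→Baptiste, Sun-AM→Okafor, Sun-PM→Baptiste.
Loads: Priya 4, Okafor 4, Baptiste 3 — all ≤ 4.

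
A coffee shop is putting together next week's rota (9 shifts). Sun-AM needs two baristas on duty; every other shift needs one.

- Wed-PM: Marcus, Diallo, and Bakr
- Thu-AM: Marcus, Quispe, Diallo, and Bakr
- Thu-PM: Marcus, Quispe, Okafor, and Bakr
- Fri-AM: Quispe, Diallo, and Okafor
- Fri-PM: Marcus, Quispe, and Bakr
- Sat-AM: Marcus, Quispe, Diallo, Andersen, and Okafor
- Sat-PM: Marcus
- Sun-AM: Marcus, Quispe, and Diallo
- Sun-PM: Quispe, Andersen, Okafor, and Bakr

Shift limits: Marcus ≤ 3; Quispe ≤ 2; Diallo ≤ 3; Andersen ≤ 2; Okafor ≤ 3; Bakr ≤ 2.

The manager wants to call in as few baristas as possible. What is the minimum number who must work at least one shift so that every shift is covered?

10 slots to fill and no one can take more than 3, so at least ⌈10/3⌉ = 4 baristas are needed.
Marcus, Quispe, Diallo, and Andersen alone can cover everything: Wed-PM→Marcus, Thu-AM→Diallo, Thu-PM→Marcus, Fri-AM→Diallo, Fri-PM→Quispe, Sat-AM→Andersen, Sat-PM→Marcus, Sun-AM→Quispe+Diallo, Sun-PM→Andersen.

4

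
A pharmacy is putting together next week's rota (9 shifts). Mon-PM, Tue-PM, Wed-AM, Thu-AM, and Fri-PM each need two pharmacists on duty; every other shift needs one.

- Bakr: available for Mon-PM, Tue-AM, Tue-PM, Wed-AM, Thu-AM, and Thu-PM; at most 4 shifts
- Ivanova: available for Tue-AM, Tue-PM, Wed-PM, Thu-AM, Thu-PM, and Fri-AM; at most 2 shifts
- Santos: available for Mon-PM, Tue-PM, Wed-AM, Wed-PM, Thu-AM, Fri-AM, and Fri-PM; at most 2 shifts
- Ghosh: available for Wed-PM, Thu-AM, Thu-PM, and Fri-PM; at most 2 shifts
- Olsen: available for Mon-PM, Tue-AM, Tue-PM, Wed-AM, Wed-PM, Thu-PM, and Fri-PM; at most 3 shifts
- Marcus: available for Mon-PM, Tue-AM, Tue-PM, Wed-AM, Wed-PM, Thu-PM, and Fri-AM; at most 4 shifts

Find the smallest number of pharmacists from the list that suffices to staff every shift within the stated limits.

5

14 slots to fill and no one can take more than 4, so at least ⌈14/4⌉ = 4 pharmacists are needed.
Any 4 pharmacists together have capacity at most 4+4+3+2 = 13 < 14 slots, so 4 can never suffice.
Bakr, Ivanova, Santos, Ghosh, and Marcus alone can cover everything: Mon-PM→Bakr+Santos, Tue-AM→Bakr, Tue-PM→Bakr+Marcus, Wed-AM→Bakr+Marcus, Wed-PM→Marcus, Thu-AM→Ivanova+Ghosh, Thu-PM→Marcus, Fri-AM→Ivanova, Fri-PM→Santos+Ghosh.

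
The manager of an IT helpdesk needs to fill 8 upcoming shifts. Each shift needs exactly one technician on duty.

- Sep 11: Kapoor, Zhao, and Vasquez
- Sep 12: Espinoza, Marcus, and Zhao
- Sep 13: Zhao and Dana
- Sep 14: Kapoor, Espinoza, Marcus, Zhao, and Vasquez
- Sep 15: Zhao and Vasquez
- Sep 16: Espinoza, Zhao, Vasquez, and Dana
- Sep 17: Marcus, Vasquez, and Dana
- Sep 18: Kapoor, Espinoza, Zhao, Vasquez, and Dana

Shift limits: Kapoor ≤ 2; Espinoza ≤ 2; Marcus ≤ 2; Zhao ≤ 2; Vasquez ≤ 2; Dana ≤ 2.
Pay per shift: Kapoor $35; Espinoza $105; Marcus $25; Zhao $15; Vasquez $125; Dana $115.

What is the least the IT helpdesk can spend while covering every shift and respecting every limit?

$360

Picking the cheapest available technician for each shift independently would cost $130, but that ignores the shift limits.
An optimal schedule: Sep 11→Kapoor, Sep 12→Marcus, Sep 13→Zhao, Sep 14→Kapoor, Sep 15→Zhao, Sep 16→Espinoza, Sep 17→Marcus, Sep 18→Espinoza.
Total: 35 + 25 + 15 + 35 + 15 + 105 + 25 + 105 = $360.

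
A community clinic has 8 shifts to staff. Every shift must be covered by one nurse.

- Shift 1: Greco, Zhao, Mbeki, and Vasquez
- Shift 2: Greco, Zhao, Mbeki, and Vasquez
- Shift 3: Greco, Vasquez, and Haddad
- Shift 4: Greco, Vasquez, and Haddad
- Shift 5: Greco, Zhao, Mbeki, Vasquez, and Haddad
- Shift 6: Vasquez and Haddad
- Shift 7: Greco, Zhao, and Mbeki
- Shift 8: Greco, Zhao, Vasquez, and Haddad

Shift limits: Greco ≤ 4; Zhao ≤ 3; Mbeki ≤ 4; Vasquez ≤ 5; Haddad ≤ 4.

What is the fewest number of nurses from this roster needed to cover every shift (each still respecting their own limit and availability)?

2

8 slots to fill and no one can take more than 5, so at least ⌈8/5⌉ = 2 nurses are needed.
Greco and Vasquez alone can cover everything: Shift 1→Greco, Shift 2→Greco, Shift 3→Greco, Shift 4→Vasquez, Shift 5→Vasquez, Shift 6→Vasquez, Shift 7→Greco, Shift 8→Vasquez.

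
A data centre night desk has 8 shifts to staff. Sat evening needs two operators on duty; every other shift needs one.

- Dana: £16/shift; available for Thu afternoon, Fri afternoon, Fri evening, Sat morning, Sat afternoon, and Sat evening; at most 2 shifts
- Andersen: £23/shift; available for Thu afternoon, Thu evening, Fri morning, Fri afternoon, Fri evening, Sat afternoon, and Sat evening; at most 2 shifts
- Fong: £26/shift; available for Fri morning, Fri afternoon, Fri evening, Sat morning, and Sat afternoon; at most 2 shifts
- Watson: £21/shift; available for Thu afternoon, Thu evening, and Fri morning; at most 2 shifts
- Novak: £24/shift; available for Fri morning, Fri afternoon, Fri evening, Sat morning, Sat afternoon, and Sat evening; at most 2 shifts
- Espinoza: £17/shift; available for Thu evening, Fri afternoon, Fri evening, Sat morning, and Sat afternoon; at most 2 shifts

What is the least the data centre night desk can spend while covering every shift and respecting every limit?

£178

Picking the cheapest available operator for each shift independently would cost £157, but that ignores the shift limits.
An optimal schedule: Thu afternoon→Dana, Thu evening→Watson, Fri morning→Watson, Fri afternoon→Espinoza, Fri evening→Andersen, Sat morning→Espinoza, Sat afternoon→Novak, Sat evening→Dana+Andersen.
Total: 16 + 21 + 21 + 17 + 23 + 17 + 24 + 16 + 23 = £178.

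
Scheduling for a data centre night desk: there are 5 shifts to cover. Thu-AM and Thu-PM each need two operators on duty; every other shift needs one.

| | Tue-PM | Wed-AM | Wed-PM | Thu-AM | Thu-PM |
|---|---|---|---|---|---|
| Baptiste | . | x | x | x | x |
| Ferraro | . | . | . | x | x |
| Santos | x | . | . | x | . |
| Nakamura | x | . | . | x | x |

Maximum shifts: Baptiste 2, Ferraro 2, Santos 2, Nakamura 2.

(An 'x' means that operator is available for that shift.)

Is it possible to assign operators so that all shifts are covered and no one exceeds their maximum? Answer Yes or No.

Wed-AM can only be covered by Baptiste, so that assignment is forced.
Wed-PM can only be covered by Baptiste, so that assignment is forced.
One valid schedule: Tue-PM→Santos, Wed-AM→Baptiste, Wed-PM→Baptiste, Thu-AM→Ferraro+Santos, Thu-PM→Ferraro+Nakamura.
Loads: Baptiste 2/2, Ferraro 2/2, Santos 2/2, Nakamura 1/2 — all within limits.

Yes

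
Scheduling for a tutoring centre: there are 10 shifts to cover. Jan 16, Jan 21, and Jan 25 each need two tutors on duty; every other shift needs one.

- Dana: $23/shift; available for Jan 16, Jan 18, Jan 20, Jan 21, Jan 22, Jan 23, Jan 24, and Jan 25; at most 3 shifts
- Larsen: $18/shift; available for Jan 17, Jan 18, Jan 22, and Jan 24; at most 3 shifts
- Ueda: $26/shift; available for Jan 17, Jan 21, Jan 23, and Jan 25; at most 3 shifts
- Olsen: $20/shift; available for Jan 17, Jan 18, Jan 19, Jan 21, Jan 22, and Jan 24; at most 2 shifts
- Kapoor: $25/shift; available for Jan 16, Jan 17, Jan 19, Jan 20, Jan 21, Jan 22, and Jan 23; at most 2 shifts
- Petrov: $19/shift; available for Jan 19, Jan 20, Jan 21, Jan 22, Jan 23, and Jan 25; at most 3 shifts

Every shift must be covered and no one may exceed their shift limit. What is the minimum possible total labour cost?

$270

Jan 16 can only be covered by Dana and Kapoor, so that assignment is forced.
Picking the cheapest available tutor for each shift independently would cost $258, but that ignores the shift limits.
An optimal schedule: Jan 16→Dana+Kapoor, Jan 17→Larsen, Jan 18→Larsen, Jan 19→Petrov, Jan 20→Petrov, Jan 21→Olsen+Kapoor, Jan 22→Olsen, Jan 23→Dana, Jan 24→Larsen, Jan 25→Petrov+Dana.
Total: 23 + 25 + 18 + 18 + 19 + 19 + 20 + 25 + 20 + 23 + 18 + 19 + 23 = $270.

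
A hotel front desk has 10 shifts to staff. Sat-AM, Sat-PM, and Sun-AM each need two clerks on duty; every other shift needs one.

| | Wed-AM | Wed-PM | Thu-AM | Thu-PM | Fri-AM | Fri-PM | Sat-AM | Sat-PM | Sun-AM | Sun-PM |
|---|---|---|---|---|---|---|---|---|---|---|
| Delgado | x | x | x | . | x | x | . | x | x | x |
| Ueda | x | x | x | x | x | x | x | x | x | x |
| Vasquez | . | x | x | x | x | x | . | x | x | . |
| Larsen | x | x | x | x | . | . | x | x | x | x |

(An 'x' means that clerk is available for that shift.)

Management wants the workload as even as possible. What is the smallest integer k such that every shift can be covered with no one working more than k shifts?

4

With 4 clerks and 13 worker-slots to fill, someone must work at least ⌈13/4⌉ = 4 shifts, so k ≥ 4.
k = 4 works: Wed-AM→Delgado, Wed-PM→Ueda, Thu-AM→Ueda, Thu-PM→Ueda, Fri-AM→Delgado, Fri-PM→Delgado, Sat-AM→Ueda+Larsen, Sat-PM→Vasquez+Larsen, Sun-AM→Vasquez+Larsen, Sun-PM→Delgado.
Loads: Delgado 4, Ueda 4, Vasquez 2, Larsen 3 — all ≤ 4.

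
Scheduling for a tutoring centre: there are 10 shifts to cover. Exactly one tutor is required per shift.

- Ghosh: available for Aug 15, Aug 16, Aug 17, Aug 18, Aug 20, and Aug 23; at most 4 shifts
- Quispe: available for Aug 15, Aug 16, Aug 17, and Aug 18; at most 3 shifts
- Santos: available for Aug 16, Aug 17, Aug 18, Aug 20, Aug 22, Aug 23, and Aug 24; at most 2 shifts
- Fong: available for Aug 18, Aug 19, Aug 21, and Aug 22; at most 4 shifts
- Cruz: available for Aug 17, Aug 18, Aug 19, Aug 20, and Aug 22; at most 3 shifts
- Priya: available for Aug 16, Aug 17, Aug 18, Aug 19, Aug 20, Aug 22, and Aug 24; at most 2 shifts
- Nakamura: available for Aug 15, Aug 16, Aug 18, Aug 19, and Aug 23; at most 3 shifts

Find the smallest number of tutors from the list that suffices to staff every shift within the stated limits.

10 slots to fill and no one can take more than 4, so at least ⌈10/4⌉ = 3 tutors are needed.
Ghosh, Santos, and Fong alone can cover everything: Aug 15→Ghosh, Aug 16→Ghosh, Aug 17→Ghosh, Aug 18→Fong, Aug 19→Fong, Aug 20→Ghosh, Aug 21→Fong, Aug 22→Fong, Aug 23→Santos, Aug 24→Santos.

3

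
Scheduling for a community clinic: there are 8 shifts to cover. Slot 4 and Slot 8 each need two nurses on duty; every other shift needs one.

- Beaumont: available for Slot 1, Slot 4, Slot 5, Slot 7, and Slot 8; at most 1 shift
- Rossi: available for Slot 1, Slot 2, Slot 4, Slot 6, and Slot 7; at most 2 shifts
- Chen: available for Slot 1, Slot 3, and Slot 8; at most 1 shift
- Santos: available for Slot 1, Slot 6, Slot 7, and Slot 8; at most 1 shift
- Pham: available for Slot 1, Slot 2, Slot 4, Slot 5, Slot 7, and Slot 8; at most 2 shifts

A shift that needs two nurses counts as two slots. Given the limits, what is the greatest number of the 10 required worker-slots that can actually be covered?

Total capacity across all nurses is 1+2+1+1+2 = 7, and 10 slots are needed, so at most 7 can be filled.
An assignment achieving 7: Slot 2→Rossi, Slot 3→Chen, Slot 4→Pham, Slot 5→Beaumont, Slot 6→Rossi, Slot 7→Santos, Slot 8→Pham.
Loads: Beaumont 1/1, Rossi 2/2, Chen 1/1, Santos 1/1, Pham 2/2.

7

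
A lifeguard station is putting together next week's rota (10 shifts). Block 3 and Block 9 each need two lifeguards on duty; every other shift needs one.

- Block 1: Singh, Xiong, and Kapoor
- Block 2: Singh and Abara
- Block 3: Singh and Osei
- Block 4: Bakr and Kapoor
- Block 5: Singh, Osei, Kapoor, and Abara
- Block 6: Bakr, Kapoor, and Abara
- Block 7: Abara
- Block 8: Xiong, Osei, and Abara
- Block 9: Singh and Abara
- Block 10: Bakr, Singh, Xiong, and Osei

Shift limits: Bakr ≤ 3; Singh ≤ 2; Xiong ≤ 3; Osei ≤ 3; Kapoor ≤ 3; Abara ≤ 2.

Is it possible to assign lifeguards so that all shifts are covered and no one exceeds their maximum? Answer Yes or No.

Total capacity is 16 and 12 slots are needed, so capacity alone doesn't rule it out.
Shifts {Block 2, Block 3, Block 7, Block 9} need 6 worker-slots in total, but the lifeguards available for any of those shifts (Singh, Osei, and Abara) can supply at most 5 among them. So no valid schedule exists.

No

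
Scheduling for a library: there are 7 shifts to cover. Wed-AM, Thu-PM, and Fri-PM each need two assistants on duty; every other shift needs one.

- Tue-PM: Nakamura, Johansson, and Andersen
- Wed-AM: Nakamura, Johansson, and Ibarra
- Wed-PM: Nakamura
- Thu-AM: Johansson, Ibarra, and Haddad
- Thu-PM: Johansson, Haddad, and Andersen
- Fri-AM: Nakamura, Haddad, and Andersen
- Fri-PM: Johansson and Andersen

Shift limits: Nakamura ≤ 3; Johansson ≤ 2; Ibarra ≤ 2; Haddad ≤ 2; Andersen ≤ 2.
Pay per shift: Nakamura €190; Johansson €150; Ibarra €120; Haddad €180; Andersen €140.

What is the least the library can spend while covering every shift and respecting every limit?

€1560

Wed-PM can only be covered by Nakamura, so that assignment is forced.
Fri-PM can only be covered by Johansson and Andersen, so that assignment is forced.
Picking the cheapest available assistant for each shift independently would cost €1440, but that ignores the shift limits.
An optimal schedule: Tue-PM→Andersen, Wed-AM→Ibarra+Nakamura, Wed-PM→Nakamura, Thu-AM→Ibarra, Thu-PM→Johansson+Haddad, Fri-AM→Haddad, Fri-PM→Andersen+Johansson.
Total: 140 + 120 + 190 + 190 + 120 + 150 + 180 + 180 + 140 + 150 = €1560.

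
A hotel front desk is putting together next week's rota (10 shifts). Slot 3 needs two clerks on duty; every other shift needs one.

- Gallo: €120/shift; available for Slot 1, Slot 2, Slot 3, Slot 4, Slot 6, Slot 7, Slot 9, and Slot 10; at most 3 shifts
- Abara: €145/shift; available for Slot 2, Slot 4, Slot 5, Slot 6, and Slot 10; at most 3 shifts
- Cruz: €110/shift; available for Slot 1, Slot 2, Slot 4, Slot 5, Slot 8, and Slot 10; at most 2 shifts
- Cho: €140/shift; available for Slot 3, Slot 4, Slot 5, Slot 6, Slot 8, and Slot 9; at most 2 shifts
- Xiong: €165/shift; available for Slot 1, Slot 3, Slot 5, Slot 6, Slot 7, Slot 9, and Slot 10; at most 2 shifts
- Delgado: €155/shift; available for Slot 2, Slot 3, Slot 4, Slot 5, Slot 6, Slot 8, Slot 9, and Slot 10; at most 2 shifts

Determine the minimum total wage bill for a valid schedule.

€1450

Picking the cheapest available clerk for each shift independently would cost €1280, but that ignores the shift limits.
An optimal schedule: Slot 1→Cruz, Slot 2→Gallo, Slot 3→Cho+Delgado, Slot 4→Cho, Slot 5→Abara, Slot 6→Abara, Slot 7→Gallo, Slot 8→Cruz, Slot 9→Gallo, Slot 10→Abara.
Total: 110 + 120 + 140 + 155 + 140 + 145 + 145 + 120 + 110 + 120 + 145 = €1450.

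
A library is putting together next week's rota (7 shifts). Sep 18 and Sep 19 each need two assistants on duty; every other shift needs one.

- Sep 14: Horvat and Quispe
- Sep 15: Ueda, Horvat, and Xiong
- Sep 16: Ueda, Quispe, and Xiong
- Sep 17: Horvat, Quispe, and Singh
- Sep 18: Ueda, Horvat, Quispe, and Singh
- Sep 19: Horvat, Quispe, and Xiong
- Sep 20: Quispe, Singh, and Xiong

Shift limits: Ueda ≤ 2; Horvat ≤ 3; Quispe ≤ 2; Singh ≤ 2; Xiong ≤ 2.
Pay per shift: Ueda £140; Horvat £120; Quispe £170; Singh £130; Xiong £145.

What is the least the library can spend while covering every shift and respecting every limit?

£1190

Picking the cheapest available assistant for each shift independently would cost £1145, but that ignores the shift limits.
An optimal schedule: Sep 14→Horvat, Sep 15→Horvat, Sep 16→Ueda, Sep 17→Singh, Sep 18→Singh+Ueda, Sep 19→Horvat+Xiong, Sep 20→Xiong.
Total: 120 + 120 + 140 + 130 + 130 + 140 + 120 + 145 + 145 = £1190.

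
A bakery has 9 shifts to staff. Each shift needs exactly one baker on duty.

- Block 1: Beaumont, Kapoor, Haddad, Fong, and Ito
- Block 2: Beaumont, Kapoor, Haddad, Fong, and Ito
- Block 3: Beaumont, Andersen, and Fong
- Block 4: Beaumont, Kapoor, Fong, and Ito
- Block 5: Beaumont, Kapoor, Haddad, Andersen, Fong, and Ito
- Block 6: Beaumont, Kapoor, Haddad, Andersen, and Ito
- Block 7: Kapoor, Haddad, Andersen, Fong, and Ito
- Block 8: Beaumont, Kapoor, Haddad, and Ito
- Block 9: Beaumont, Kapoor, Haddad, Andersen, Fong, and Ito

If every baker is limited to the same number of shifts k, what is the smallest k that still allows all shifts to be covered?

2

With 6 bakers and 9 worker-slots to fill, someone must work at least ⌈9/6⌉ = 2 shifts, so k ≥ 2.
k = 2 works: Block 1→Kapoor, Block 2→Haddad, Block 3→Beaumont, Block 4→Beaumont, Block 5→Andersen, Block 6→Haddad, Block 7→Andersen, Block 8→Kapoor, Block 9→Fong.
Loads: Beaumont 2, Kapoor 2, Haddad 2, Andersen 2, Fong 1, Ito 0 — all ≤ 2.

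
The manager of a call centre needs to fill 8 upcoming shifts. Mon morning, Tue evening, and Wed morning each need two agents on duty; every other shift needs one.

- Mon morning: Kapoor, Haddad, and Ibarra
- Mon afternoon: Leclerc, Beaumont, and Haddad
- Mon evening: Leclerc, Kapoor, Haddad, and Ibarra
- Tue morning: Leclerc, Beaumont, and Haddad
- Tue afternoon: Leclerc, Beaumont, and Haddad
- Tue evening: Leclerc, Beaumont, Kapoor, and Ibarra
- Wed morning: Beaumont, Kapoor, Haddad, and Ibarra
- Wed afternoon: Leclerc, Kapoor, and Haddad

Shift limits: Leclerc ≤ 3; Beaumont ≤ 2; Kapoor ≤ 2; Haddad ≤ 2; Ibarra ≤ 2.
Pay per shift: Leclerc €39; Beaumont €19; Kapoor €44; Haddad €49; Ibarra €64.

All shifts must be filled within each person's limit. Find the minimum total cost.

€469

Picking the cheapest available agent for each shift independently would cost €349, but that ignores the shift limits.
An optimal schedule: Mon morning→Kapoor+Haddad, Mon afternoon→Leclerc, Mon evening→Haddad, Tue morning→Leclerc, Tue afternoon→Leclerc, Tue evening→Beaumont+Ibarra, Wed morning→Beaumont+Ibarra, Wed afternoon→Kapoor.
Total: 44 + 49 + 39 + 49 + 39 + 39 + 19 + 64 + 19 + 64 + 44 = €469.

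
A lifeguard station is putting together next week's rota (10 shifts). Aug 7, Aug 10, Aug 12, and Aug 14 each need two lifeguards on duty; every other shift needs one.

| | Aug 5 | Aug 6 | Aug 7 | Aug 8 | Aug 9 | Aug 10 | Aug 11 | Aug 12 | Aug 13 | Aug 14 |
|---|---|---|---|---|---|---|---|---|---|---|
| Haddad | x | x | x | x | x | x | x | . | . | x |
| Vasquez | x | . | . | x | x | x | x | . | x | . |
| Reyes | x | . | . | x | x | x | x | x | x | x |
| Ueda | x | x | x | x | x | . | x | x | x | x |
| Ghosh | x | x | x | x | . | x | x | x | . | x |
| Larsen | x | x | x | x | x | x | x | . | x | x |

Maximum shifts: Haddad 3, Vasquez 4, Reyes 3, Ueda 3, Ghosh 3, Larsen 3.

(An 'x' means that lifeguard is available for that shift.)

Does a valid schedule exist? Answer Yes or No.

One valid schedule: Aug 5→Haddad, Aug 6→Haddad, Aug 7→Ueda+Ghosh, Aug 8→Vasquez, Aug 9→Haddad, Aug 10→Vasquez+Reyes, Aug 11→Vasquez, Aug 12→Reyes+Ueda, Aug 13→Vasquez, Aug 14→Reyes+Ueda.
Loads: Haddad 3/3, Vasquez 4/4, Reyes 3/3, Ueda 3/3, Ghosh 1/3, Larsen 0/3 — all within limits.

Yes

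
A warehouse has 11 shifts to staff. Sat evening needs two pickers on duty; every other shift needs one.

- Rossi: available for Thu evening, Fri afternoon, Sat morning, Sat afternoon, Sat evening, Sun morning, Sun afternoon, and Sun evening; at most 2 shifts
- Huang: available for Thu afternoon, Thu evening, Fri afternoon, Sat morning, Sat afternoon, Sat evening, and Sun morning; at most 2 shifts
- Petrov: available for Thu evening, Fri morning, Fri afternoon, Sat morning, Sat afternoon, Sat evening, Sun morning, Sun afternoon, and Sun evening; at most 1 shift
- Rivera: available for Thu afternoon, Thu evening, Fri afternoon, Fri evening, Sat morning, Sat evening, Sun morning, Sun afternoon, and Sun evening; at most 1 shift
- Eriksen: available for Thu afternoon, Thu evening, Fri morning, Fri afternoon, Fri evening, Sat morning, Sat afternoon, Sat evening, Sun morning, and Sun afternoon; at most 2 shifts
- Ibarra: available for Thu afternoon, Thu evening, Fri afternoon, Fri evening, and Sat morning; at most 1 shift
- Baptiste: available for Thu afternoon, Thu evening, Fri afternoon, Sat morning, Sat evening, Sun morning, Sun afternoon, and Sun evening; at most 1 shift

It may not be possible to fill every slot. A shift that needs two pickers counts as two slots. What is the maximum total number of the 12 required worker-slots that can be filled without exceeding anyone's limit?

10

Total capacity across all pickers is 2+2+1+1+2+1+1 = 10, and 12 slots are needed, so at most 10 can be filled.
An assignment achieving 10: Thu afternoon→Huang, Thu evening→Ibarra, Fri morning→Petrov, Fri evening→Rivera, Sat afternoon→Rossi, Sat evening→Huang+Eriksen, Sun morning→Baptiste, Sun afternoon→Eriksen, Sun evening→Rossi.
Loads: Rossi 2/2, Huang 2/2, Petrov 1/1, Rivera 1/1, Eriksen 2/2, Ibarra 1/1, Baptiste 1/1.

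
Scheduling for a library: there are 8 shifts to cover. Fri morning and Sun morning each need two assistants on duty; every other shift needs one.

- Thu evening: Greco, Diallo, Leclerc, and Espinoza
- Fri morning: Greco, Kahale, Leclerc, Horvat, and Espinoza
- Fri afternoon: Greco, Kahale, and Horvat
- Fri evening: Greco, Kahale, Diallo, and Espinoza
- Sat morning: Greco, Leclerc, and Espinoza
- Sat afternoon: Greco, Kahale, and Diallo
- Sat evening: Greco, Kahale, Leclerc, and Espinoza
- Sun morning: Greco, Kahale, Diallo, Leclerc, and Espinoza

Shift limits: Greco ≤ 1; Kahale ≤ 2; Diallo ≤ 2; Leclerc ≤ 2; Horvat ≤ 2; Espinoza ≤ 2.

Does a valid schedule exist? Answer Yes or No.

Yes

One valid schedule: Thu evening→Diallo, Fri morning→Horvat+Espinoza, Fri afternoon→Greco, Fri evening→Kahale, Sat morning→Leclerc, Sat afternoon→Kahale, Sat evening→Leclerc, Sun morning→Diallo+Espinoza.
Loads: Greco 1/1, Kahale 2/2, Diallo 2/2, Leclerc 2/2, Horvat 1/2, Espinoza 2/2 — all within limits.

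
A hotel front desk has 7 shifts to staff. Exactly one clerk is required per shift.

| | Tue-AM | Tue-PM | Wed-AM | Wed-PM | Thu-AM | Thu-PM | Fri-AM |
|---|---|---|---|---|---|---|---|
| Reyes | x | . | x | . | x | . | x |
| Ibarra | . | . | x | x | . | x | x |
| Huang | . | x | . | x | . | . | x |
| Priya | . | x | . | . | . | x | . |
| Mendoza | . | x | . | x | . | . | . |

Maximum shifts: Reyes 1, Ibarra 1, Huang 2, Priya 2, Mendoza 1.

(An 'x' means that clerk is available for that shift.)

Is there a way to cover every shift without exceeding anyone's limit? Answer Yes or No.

No

Total capacity is 7 and 7 slots are needed, so capacity alone doesn't rule it out.
Shifts {Tue-AM, Thu-AM} need 2 worker-slots in total, but the clerks available for any of those shifts (Reyes) can supply at most 1 among them. So no valid schedule exists.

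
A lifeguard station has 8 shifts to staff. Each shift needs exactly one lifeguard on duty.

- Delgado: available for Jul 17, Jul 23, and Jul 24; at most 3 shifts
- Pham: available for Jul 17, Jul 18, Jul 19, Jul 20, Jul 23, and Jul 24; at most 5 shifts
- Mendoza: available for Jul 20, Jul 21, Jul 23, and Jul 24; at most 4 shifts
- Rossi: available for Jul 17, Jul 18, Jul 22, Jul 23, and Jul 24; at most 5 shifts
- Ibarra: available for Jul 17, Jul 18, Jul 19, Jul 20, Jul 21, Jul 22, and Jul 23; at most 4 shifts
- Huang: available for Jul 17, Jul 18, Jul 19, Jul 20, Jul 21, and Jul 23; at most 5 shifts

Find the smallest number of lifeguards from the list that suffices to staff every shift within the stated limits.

2

8 slots to fill and no one can take more than 5, so at least ⌈8/5⌉ = 2 lifeguards are needed.
Pham and Ibarra alone can cover everything: Jul 17→Pham, Jul 18→Pham, Jul 19→Pham, Jul 20→Pham, Jul 21→Ibarra, Jul 22→Ibarra, Jul 23→Ibarra, Jul 24→Pham.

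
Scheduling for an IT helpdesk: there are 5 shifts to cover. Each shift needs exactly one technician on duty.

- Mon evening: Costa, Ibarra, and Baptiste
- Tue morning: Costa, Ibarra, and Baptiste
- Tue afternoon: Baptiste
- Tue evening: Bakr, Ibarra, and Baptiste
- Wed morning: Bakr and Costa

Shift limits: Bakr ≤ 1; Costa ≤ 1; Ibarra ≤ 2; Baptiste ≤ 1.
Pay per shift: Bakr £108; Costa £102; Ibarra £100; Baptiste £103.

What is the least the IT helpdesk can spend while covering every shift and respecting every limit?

Tue afternoon can only be covered by Baptiste, so that assignment is forced.
Picking the cheapest available technician for each shift independently would cost £505, but that ignores the shift limits.
An optimal schedule: Mon evening→Costa, Tue morning→Ibarra, Tue afternoon→Baptiste, Tue evening→Ibarra, Wed morning→Bakr.
Total: 102 + 100 + 103 + 100 + 108 = £513.

£513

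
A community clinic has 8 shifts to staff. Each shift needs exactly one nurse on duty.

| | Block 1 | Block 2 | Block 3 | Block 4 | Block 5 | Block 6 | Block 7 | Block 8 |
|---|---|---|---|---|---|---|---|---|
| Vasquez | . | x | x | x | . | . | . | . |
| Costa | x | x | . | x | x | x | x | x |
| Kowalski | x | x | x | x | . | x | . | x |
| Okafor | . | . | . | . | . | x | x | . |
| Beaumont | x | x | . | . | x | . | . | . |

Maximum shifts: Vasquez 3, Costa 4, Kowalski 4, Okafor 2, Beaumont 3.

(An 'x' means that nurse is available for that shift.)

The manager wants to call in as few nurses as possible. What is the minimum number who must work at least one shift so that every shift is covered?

8 slots to fill and no one can take more than 4, so at least ⌈8/4⌉ = 2 nurses are needed.
Costa and Kowalski alone can cover everything: Block 1→Costa, Block 2→Costa, Block 3→Kowalski, Block 4→Kowalski, Block 5→Costa, Block 6→Kowalski, Block 7→Costa, Block 8→Kowalski.

2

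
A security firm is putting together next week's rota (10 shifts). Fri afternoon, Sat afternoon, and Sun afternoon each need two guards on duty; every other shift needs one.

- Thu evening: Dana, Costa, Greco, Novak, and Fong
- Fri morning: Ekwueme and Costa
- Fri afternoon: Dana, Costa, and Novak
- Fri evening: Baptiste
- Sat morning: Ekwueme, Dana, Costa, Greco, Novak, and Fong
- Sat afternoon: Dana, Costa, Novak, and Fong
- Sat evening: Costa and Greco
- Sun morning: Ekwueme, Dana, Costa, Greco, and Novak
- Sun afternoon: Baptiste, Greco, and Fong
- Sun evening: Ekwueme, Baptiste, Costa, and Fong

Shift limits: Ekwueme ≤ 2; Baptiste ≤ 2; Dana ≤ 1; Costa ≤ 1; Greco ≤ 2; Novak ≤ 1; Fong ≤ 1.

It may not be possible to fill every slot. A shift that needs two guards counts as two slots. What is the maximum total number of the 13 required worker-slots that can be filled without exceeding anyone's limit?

10

Total capacity across all guards is 2+2+1+1+2+1+1 = 10, and 13 slots are needed, so at most 10 can be filled.
An assignment achieving 10: Thu evening→Greco, Fri morning→Ekwueme, Fri afternoon→Dana+Novak, Fri evening→Baptiste, Sat afternoon→Fong, Sat evening→Costa, Sun afternoon→Baptiste+Greco, Sun evening→Ekwueme.
Loads: Ekwueme 2/2, Baptiste 2/2, Dana 1/1, Costa 1/1, Greco 2/2, Novak 1/1, Fong 1/1.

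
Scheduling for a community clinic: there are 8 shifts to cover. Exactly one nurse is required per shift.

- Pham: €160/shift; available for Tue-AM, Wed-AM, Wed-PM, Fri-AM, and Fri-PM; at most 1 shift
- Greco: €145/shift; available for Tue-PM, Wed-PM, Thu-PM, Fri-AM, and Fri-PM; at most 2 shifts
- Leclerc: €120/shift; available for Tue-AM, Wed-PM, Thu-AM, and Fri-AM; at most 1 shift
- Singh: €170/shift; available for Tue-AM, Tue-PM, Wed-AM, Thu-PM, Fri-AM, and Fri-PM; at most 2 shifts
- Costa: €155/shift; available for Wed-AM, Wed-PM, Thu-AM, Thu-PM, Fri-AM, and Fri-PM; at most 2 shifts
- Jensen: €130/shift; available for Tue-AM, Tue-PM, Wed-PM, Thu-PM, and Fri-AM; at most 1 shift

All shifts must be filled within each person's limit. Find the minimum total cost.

Picking the cheapest available nurse for each shift independently would cost €1040, but that ignores the shift limits.
An optimal schedule: Tue-AM→Pham, Tue-PM→Jensen, Wed-AM→Costa, Wed-PM→Costa, Thu-AM→Leclerc, Thu-PM→Greco, Fri-AM→Singh, Fri-PM→Greco.
Total: 160 + 130 + 155 + 155 + 120 + 145 + 170 + 145 = €1180.

€1180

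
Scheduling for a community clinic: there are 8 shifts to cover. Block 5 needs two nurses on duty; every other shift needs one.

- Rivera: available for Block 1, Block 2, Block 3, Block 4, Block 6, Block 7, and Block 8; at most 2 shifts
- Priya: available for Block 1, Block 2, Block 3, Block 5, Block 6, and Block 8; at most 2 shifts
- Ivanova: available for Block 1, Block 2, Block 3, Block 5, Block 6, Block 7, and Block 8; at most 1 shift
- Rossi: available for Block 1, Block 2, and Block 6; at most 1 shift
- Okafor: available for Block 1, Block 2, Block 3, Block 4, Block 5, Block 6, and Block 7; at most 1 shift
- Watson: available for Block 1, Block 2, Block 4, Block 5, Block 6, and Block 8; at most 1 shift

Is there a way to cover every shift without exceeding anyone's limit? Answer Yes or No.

No

Total capacity is 2+2+1+1+1+1 = 8 but 9 worker-slots are needed — infeasible.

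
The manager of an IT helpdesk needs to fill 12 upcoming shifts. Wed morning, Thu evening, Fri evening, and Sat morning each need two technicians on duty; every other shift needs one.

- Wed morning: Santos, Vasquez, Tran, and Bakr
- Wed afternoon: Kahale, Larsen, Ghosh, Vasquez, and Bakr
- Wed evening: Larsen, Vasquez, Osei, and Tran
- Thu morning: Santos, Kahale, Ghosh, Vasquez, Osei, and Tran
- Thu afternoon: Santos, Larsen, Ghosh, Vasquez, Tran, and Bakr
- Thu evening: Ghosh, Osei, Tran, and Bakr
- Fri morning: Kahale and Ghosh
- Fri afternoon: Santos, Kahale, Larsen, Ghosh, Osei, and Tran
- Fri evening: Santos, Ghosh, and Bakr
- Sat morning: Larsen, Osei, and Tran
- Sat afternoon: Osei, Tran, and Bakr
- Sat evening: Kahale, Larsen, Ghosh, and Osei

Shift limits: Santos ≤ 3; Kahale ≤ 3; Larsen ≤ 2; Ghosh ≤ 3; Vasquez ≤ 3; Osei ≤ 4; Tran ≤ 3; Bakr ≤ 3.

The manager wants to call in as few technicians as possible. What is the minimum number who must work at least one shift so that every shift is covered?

16 slots to fill and no one can take more than 4, so at least ⌈16/4⌉ = 4 technicians are needed.
Any 4 technicians together have capacity at most 4+3+3+3 = 13 < 16 slots, so 4 can never suffice.
Santos, Kahale, Ghosh, Osei, and Tran alone can cover everything: Wed morning→Santos+Tran, Wed afternoon→Kahale, Wed evening→Osei, Thu morning→Ghosh, Thu afternoon→Santos, Thu evening→Ghosh+Osei, Fri morning→Kahale, Fri afternoon→Tran, Fri evening→Santos+Ghosh, Sat morning→Osei+Tran, Sat afternoon→Osei, Sat evening→Kahale.

5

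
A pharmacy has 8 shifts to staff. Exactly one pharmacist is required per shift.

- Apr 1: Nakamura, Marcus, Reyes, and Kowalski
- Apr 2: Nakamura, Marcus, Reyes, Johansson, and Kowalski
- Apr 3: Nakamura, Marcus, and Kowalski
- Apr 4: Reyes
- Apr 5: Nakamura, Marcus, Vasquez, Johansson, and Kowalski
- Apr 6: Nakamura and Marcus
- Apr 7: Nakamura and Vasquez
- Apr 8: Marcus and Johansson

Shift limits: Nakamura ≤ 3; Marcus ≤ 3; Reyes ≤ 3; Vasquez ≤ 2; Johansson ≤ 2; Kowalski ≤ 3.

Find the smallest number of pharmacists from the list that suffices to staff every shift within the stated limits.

3

8 slots to fill and no one can take more than 3, so at least ⌈8/3⌉ = 3 pharmacists are needed.
Nakamura, Marcus, and Reyes alone can cover everything: Apr 1→Marcus, Apr 2→Reyes, Apr 3→Nakamura, Apr 4→Reyes, Apr 5→Nakamura, Apr 6→Marcus, Apr 7→Nakamura, Apr 8→Marcus.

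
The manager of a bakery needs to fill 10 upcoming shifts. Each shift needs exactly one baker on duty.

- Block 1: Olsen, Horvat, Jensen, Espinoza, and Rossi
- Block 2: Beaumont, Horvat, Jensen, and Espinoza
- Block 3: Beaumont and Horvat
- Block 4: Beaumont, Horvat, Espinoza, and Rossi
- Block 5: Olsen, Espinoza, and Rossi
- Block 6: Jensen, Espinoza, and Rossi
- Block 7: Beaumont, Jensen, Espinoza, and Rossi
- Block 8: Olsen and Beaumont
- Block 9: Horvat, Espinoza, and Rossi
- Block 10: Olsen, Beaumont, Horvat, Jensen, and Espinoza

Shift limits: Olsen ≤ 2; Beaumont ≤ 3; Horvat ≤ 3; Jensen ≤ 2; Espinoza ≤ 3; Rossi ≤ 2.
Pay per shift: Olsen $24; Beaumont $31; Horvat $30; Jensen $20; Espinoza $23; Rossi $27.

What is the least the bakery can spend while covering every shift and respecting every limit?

$241

Picking the cheapest available baker for each shift independently would cost $223, but that ignores the shift limits.
An optimal schedule: Block 1→Rossi, Block 2→Jensen, Block 3→Horvat, Block 4→Espinoza, Block 5→Espinoza, Block 6→Jensen, Block 7→Rossi, Block 8→Olsen, Block 9→Espinoza, Block 10→Olsen.
Total: 27 + 20 + 30 + 23 + 23 + 20 + 27 + 24 + 23 + 24 = $241.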